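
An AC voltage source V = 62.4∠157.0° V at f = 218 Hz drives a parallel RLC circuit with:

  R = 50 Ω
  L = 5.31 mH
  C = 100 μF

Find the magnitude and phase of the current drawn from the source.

Step 1 — Angular frequency: ω = 2π·f = 2π·218 = 1370 rad/s.
Step 2 — Component impedances:
  R: Z = R = 50 Ω
  L: Z = jωL = j·1370·0.00531 = 0 + j7.273 Ω
  C: Z = 1/(jωC) = -j/(ω·C) = 0 - j7.301 Ω
Step 3 — Parallel combination: 1/Z_total = 1/R + 1/L + 1/C; Z_total = 49.97 + j1.289 Ω = 49.98∠1.5° Ω.
Step 4 — Source phasor: V = 62.4∠157.0° V = -57.44 + j24.38 V.
Step 5 — Ohm's law: I = V / Z_total = (-57.44 + j24.38) / (49.97 + j1.289) = -1.136 + j0.5173 A.
Step 6 — Convert to polar: |I| = 1.248 A, ∠I = 155.5°.

I = 1.248∠155.5° A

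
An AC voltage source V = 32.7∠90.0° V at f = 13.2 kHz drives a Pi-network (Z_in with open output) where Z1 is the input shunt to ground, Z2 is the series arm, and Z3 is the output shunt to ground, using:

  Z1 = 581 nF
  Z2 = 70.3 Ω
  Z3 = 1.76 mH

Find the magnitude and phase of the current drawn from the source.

Step 1 — Angular frequency: ω = 2π·f = 2π·1.32e+04 = 8.294e+04 rad/s.
Step 2 — Component impedances:
  Z1: Z = 1/(jωC) = -j/(ω·C) = 0 - j20.75 Ω
  Z2: Z = R = 70.3 Ω
  Z3: Z = jωL = j·8.294e+04·0.00176 = 0 + j146 Ω
Step 3 — With open output, the series arm Z2 and the output shunt Z3 appear in series to ground: Z2 + Z3 = 70.3 + j146 Ω.
Step 4 — Parallel with input shunt Z1: Z_in = Z1 || (Z2 + Z3) = 1.468 - j23.37 Ω = 23.41∠-86.4° Ω.
Step 5 — Source phasor: V = 32.7∠90.0° V = 0 + j32.7 V.
Step 6 — Ohm's law: I = V / Z_total = (0 + j32.7) / (1.468 - j23.37) = -1.394 + j0.08758 A.
Step 7 — Convert to polar: |I| = 1.397 A, ∠I = 176.4°.

I = 1.397∠176.4° A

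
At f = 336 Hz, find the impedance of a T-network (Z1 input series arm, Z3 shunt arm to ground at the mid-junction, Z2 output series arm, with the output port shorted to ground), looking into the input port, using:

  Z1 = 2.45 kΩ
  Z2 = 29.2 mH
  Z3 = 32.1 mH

Step 1 — Angular frequency: ω = 2π·f = 2π·336 = 2111 rad/s.
Step 2 — Component impedances:
  Z1: Z = R = 2450 Ω
  Z2: Z = jωL = j·2111·0.0292 = 0 + j61.65 Ω
  Z3: Z = jωL = j·2111·0.0321 = 0 + j67.77 Ω
Step 3 — With the output port shorted to ground, the output series arm Z2 runs from the junction to ground; the shunt arm Z3 also runs from the junction to ground. They appear in parallel: Z3 || Z2 = 0 + j32.28 Ω.
Step 4 — Series with input arm Z1: Z_in = Z1 + (Z3 || Z2) = 2450 + j32.28 Ω = 2450∠0.8° Ω.

Z = 2450 + j32.28 Ω = 2450∠0.8° Ω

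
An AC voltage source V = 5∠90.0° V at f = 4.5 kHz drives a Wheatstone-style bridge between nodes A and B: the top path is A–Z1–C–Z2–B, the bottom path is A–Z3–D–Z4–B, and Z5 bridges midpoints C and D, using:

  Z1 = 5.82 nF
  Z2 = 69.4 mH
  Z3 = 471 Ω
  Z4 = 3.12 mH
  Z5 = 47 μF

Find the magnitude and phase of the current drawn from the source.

Step 1 — Angular frequency: ω = 2π·f = 2π·4500 = 2.827e+04 rad/s.
Step 2 — Component impedances:
  Z1: Z = 1/(jωC) = -j/(ω·C) = 0 - j6077 Ω
  Z2: Z = jωL = j·2.827e+04·0.0694 = 0 + j1962 Ω
  Z3: Z = R = 471 Ω
  Z4: Z = jωL = j·2.827e+04·0.00312 = 0 + j88.22 Ω
  Z5: Z = 1/(jωC) = -j/(ω·C) = 0 - j0.7525 Ω
Step 3 — Bridge requires nodal analysis (the Z5 bridge couples midpoints C and D, so the two paths cannot be reduced to a simple series/parallel combination). Setting node B to ground and injecting 1 A at node A, the 3-node admittance system at A, C, D solves to V_A = Z_AB = 468.2 + j48.14 Ω = 470.7∠5.9° Ω.
Step 4 — Source phasor: V = 5∠90.0° V = 0 + j5 V.
Step 5 — Ohm's law: I = V / Z_total = (0 + j5) / (468.2 + j48.14) = 0.001087 + j0.01057 A.
Step 6 — Convert to polar: |I| = 0.01062 A, ∠I = 84.1°.

I = 0.01062∠84.1° A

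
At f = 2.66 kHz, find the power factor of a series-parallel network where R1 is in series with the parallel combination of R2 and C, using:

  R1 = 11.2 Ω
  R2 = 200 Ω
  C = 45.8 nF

Step 1 — Angular frequency: ω = 2π·f = 2π·2660 = 1.671e+04 rad/s.
Step 2 — Component impedances:
  R1: Z = R = 11.2 Ω
  R2: Z = R = 200 Ω
  C: Z = 1/(jωC) = -j/(ω·C) = 0 - j1306 Ω
Step 3 — Parallel branch: R2 || C = 1/(1/R2 + 1/C) = 195.4 - j29.92 Ω.
Step 4 — Series with R1: Z_total = R1 + (R2 || C) = 206.6 - j29.92 Ω = 208.8∠-8.2° Ω.
Step 5 — Power factor: PF = cos(φ) = Re(Z)/|Z| = 206.62/208.77 = 0.9897.
Step 6 — Type: Im(Z) = -29.92 ⇒ leading (phase φ = -8.2°).

PF = 0.9897 (leading, φ = -8.2°)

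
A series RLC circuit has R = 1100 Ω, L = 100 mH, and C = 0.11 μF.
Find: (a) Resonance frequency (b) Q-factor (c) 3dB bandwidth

Step 1 — Resonance: ω₀ = 1/√(LC) = 1/√(0.1·1.1e-07) = 9535 rad/s.
Step 2 — f₀ = ω₀/(2π) = 1517 Hz.
Step 3 — Series Q: Q = ω₀L/R = 9535·0.1/1100 = 0.8668.
Step 4 — Bandwidth: Δω = ω₀/Q = 1.1e+04 rad/s; BW = Δω/(2π) = 1751 Hz.

(a) f₀ = 1517 Hz  (b) Q = 0.8668  (c) BW = 1751 Hz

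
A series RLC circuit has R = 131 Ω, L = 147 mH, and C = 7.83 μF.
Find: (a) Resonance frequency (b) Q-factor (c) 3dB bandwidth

Step 1 — Resonance condition Im(Z)=0 gives ω₀ = 1/√(LC).
Step 2 — ω₀ = 1/√(0.147·7.83e-06) = 932.1 rad/s.
Step 3 — f₀ = ω₀/(2π) = 148.3 Hz.
Step 4 — Series Q: Q = ω₀L/R = 932.1·0.147/131 = 1.046.
Step 5 — 3dB bandwidth: Δω = ω₀/Q = 891.2 rad/s; BW = Δω/(2π) = 141.8 Hz.

(a) f₀ = 148.3 Hz  (b) Q = 1.046  (c) BW = 141.8 Hz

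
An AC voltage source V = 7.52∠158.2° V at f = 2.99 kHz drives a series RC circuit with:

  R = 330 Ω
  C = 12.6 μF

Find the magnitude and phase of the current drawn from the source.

Step 1 — Angular frequency: ω = 2π·f = 2π·2990 = 1.879e+04 rad/s.
Step 2 — Component impedances:
  R: Z = R = 330 Ω
  C: Z = 1/(jωC) = -j/(ω·C) = 0 - j4.225 Ω
Step 3 — Series combination: Z_total = R + C = 330 - j4.225 Ω = 330∠-0.7° Ω.
Step 4 — Source phasor: V = 7.52∠158.2° V = -6.982 + j2.793 V.
Step 5 — Ohm's law: I = V / Z_total = (-6.982 + j2.793) / (330 - j4.225) = -0.02126 + j0.00819 A.
Step 6 — Convert to polar: |I| = 0.02279 A, ∠I = 158.9°.

I = 0.02279∠158.9° A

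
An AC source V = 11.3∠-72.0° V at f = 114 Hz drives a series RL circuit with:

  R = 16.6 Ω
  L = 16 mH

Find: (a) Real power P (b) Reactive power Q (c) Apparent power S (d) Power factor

Step 1 — Angular frequency: ω = 2π·f = 2π·114 = 716.3 rad/s.
Step 2 — Component impedances:
  R: Z = R = 16.6 Ω
  L: Z = jωL = j·716.3·0.016 = 0 + j11.46 Ω
Step 3 — Series combination: Z_total = R + L = 16.6 + j11.46 Ω = 20.17∠34.6° Ω.
Step 4 — Source phasor: V = 11.3∠-72.0° V = 3.492 - j10.75 V.
Step 5 — Current: I = V / Z = -0.1602 - j0.5368 A = 0.5602∠-106.6° A.
Step 6 — Complex power: S = V·I* = 5.209 + j3.596 VA.
Step 7 — Real power: P = Re(S) = 5.209 W.
Step 8 — Reactive power: Q = Im(S) = 3.596 VAR.
Step 9 — Apparent power: |S| = 6.33 VA.
Step 10 — Power factor: PF = P/|S| = 0.8229 (lagging).

(a) P = 5.209 W  (b) Q = 3.596 VAR  (c) S = 6.33 VA  (d) PF = 0.8229 (lagging)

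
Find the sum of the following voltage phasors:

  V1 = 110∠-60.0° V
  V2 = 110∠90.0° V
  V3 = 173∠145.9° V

Step 1 — Convert each phasor to rectangular form:
  V1 = 110·(cos(-60.0°) + j·sin(-60.0°)) = 55 - j95.26 V
  V2 = 110·(cos(90.0°) + j·sin(90.0°)) = 0 + j110 V
  V3 = 173·(cos(145.9°) + j·sin(145.9°)) = -143.3 + j96.99 V
Step 2 — Sum components: V_total = -88.25 + j111.7 V.
Step 3 — Convert to polar: |V_total| = 142.4 V, ∠V_total = 128.3°.

V_total = 142.4∠128.3° V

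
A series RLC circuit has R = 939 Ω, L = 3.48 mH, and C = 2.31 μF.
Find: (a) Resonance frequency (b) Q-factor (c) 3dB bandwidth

Step 1 — Resonance: ω₀ = 1/√(LC) = 1/√(0.00348·2.31e-06) = 1.115e+04 rad/s.
Step 2 — f₀ = ω₀/(2π) = 1775 Hz.
Step 3 — Series Q: Q = ω₀L/R = 1.115e+04·0.00348/939 = 0.04134.
Step 4 — Bandwidth: Δω = ω₀/Q = 2.698e+05 rad/s; BW = Δω/(2π) = 4.294e+04 Hz.

(a) f₀ = 1775 Hz  (b) Q = 0.04134  (c) BW = 4.294e+04 Hz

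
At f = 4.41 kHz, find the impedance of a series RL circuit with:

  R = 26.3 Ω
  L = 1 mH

Step 1 — Angular frequency: ω = 2π·f = 2π·4410 = 2.771e+04 rad/s.
Step 2 — Component impedances:
  R: Z = R = 26.3 Ω
  L: Z = jωL = j·2.771e+04·0.001 = 0 + j27.71 Ω
Step 3 — Series combination: Z_total = R + L = 26.3 + j27.71 Ω = 38.2∠46.5° Ω.

Z = 26.3 + j27.71 Ω = 38.2∠46.5° Ω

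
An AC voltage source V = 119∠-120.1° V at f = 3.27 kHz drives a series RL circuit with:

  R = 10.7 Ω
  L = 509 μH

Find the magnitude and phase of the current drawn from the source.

Step 1 — Angular frequency: ω = 2π·f = 2π·3270 = 2.055e+04 rad/s.
Step 2 — Component impedances:
  R: Z = R = 10.7 Ω
  L: Z = jωL = j·2.055e+04·0.000509 = 0 + j10.46 Ω
Step 3 — Series combination: Z_total = R + L = 10.7 + j10.46 Ω = 14.96∠44.3° Ω.
Step 4 — Source phasor: V = 119∠-120.1° V = -59.68 - j103 V.
Step 5 — Ohm's law: I = V / Z_total = (-59.68 - j103) / (10.7 + j10.46) = -7.662 - j2.133 A.
Step 6 — Convert to polar: |I| = 7.954 A, ∠I = -164.4°.

I = 7.954∠-164.4° A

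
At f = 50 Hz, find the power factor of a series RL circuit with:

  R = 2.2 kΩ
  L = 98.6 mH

Step 1 — Angular frequency: ω = 2π·f = 2π·50 = 314.2 rad/s.
Step 2 — Component impedances:
  R: Z = R = 2200 Ω
  L: Z = jωL = j·314.2·0.0986 = 0 + j30.98 Ω
Step 3 — Series combination: Z_total = R + L = 2200 + j30.98 Ω = 2200∠0.8° Ω.
Step 4 — Power factor: PF = cos(φ) = Re(Z)/|Z| = 2200/2200.2 = 0.9999.
Step 5 — Type: Im(Z) = 30.98 ⇒ lagging (phase φ = 0.8°).

PF = 0.9999 (lagging, φ = 0.8°)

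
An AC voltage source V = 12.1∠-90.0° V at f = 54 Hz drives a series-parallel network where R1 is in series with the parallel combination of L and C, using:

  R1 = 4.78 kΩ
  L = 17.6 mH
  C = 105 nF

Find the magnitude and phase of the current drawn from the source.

Step 1 — Angular frequency: ω = 2π·f = 2π·54 = 339.3 rad/s.
Step 2 — Component impedances:
  R1: Z = R = 4780 Ω
  L: Z = jωL = j·339.3·0.0176 = 0 + j5.972 Ω
  C: Z = 1/(jωC) = -j/(ω·C) = 0 - j2.807e+04 Ω
Step 3 — Parallel branch: L || C = 1/(1/L + 1/C) = 0 + j5.973 Ω.
Step 4 — Series with R1: Z_total = R1 + (L || C) = 4780 + j5.973 Ω = 4780∠0.1° Ω.
Step 5 — Source phasor: V = 12.1∠-90.0° V = 0 - j12.1 V.
Step 6 — Ohm's law: I = V / Z_total = (0 - j12.1) / (4780 + j5.973) = -3.163e-06 - j0.002531 A.
Step 7 — Convert to polar: |I| = 0.002531 A, ∠I = -90.1°.

I = 0.002531∠-90.1° A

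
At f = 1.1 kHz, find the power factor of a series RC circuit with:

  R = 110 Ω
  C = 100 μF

Step 1 — Angular frequency: ω = 2π·f = 2π·1100 = 6912 rad/s.
Step 2 — Component impedances:
  R: Z = R = 110 Ω
  C: Z = 1/(jωC) = -j/(ω·C) = 0 - j1.447 Ω
Step 3 — Series combination: Z_total = R + C = 110 - j1.447 Ω = 110∠-0.8° Ω.
Step 4 — Power factor: PF = cos(φ) = Re(Z)/|Z| = 110/110.01 = 0.9999.
Step 5 — Type: Im(Z) = -1.447 ⇒ leading (phase φ = -0.8°).

PF = 0.9999 (leading, φ = -0.8°)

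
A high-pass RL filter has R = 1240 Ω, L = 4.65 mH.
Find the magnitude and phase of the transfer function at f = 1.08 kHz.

Step 1 — Angular frequency: ω = 2π·1080 = 6786 rad/s.
Step 2 — Transfer function: H(jω) = jωL/(R + jωL).
Step 3 — Numerator jωL = j·31.55; denominator R + jωL = 1240 + j31.55.
Step 4 — H = 0.0006471 + j0.02543.
Step 5 — Magnitude: |H| = 0.02544 (-31.9 dB); phase: φ = 88.5°.

|H| = 0.02544 (-31.9 dB), φ = 88.5°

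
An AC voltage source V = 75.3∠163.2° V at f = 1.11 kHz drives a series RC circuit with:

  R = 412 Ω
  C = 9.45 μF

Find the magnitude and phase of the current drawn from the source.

Step 1 — Angular frequency: ω = 2π·f = 2π·1110 = 6974 rad/s.
Step 2 — Component impedances:
  R: Z = R = 412 Ω
  C: Z = 1/(jωC) = -j/(ω·C) = 0 - j15.17 Ω
Step 3 — Series combination: Z_total = R + C = 412 - j15.17 Ω = 412.3∠-2.1° Ω.
Step 4 — Source phasor: V = 75.3∠163.2° V = -72.09 + j21.76 V.
Step 5 — Ohm's law: I = V / Z_total = (-72.09 + j21.76) / (412 - j15.17) = -0.1767 + j0.04632 A.
Step 6 — Convert to polar: |I| = 0.1826 A, ∠I = 165.3°.

I = 0.1826∠165.3° A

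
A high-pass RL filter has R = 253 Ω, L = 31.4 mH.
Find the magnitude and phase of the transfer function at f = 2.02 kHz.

Step 1 — Angular frequency: ω = 2π·2020 = 1.269e+04 rad/s.
Step 2 — Transfer function: H(jω) = jωL/(R + jωL).
Step 3 — Numerator jωL = j·398.5; denominator R + jωL = 253 + j398.5.
Step 4 — H = 0.7128 + j0.4525.
Step 5 — Magnitude: |H| = 0.8442 (-1.5 dB); phase: φ = 32.4°.

|H| = 0.8442 (-1.5 dB), φ = 32.4°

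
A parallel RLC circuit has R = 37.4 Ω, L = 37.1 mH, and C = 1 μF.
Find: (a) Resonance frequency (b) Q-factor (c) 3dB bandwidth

Step 1 — Resonance: ω₀ = 1/√(LC) = 1/√(0.0371·1e-06) = 5192 rad/s.
Step 2 — f₀ = ω₀/(2π) = 826.3 Hz.
Step 3 — Parallel Q: Q = R/(ω₀L) = 37.4/(5192·0.0371) = 0.1942.
Step 4 — Bandwidth: Δω = ω₀/Q = 2.674e+04 rad/s; BW = Δω/(2π) = 4255 Hz.

(a) f₀ = 826.3 Hz  (b) Q = 0.1942  (c) BW = 4255 Hz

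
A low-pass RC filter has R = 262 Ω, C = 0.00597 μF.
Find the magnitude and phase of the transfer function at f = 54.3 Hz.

Step 1 — Angular frequency: ω = 2π·54.3 = 341.2 rad/s.
Step 2 — Transfer function: H(jω) = 1/(1 + jωRC).
Step 3 — Denominator: 1 + jωRC = 1 + j·341.2·262·5.97e-09 = 1 + j0.0005336.
Step 4 — H = 1 - j0.0005336.
Step 5 — Magnitude: |H| = 1 (-0.0 dB); phase: φ = -0.0°.

|H| = 1 (-0.0 dB), φ = -0.0°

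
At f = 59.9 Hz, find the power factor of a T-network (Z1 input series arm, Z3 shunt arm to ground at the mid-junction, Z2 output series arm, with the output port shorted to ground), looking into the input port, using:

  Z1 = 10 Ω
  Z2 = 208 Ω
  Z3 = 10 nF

Step 1 — Angular frequency: ω = 2π·f = 2π·59.9 = 376.4 rad/s.
Step 2 — Component impedances:
  Z1: Z = R = 10 Ω
  Z2: Z = R = 208 Ω
  Z3: Z = 1/(jωC) = -j/(ω·C) = 0 - j2.657e+05 Ω
Step 3 — With the output port shorted to ground, the output series arm Z2 runs from the junction to ground; the shunt arm Z3 also runs from the junction to ground. They appear in parallel: Z3 || Z2 = 208 - j0.1628 Ω.
Step 4 — Series with input arm Z1: Z_in = Z1 + (Z3 || Z2) = 218 - j0.1628 Ω = 218∠-0.0° Ω.
Step 5 — Power factor: PF = cos(φ) = Re(Z)/|Z| = 218/218 = 1.
Step 6 — Type: Im(Z) = -0.1628 ⇒ leading (phase φ = -0.0°).

PF = 1 (leading, φ = -0.0°)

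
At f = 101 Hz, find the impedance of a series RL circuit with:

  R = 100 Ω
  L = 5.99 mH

Step 1 — Angular frequency: ω = 2π·f = 2π·101 = 634.6 rad/s.
Step 2 — Component impedances:
  R: Z = R = 100 Ω
  L: Z = jωL = j·634.6·0.00599 = 0 + j3.801 Ω
Step 3 — Series combination: Z_total = R + L = 100 + j3.801 Ω = 100.1∠2.2° Ω.

Z = 100 + j3.801 Ω = 100.1∠2.2° Ω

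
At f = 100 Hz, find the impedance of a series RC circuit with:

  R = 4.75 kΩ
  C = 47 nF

Step 1 — Angular frequency: ω = 2π·f = 2π·100 = 628.3 rad/s.
Step 2 — Component impedances:
  R: Z = R = 4750 Ω
  C: Z = 1/(jωC) = -j/(ω·C) = 0 - j3.386e+04 Ω
Step 3 — Series combination: Z_total = R + C = 4750 - j3.386e+04 Ω = 3.419e+04∠-82.0° Ω.

Z = 4750 - j3.386e+04 Ω = 3.419e+04∠-82.0° Ω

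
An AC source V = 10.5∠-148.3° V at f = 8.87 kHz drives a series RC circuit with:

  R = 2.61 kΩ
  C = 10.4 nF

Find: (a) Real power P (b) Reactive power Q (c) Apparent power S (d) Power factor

Step 1 — Angular frequency: ω = 2π·f = 2π·8870 = 5.573e+04 rad/s.
Step 2 — Component impedances:
  R: Z = R = 2610 Ω
  C: Z = 1/(jωC) = -j/(ω·C) = 0 - j1725 Ω
Step 3 — Series combination: Z_total = R + C = 2610 - j1725 Ω = 3129∠-33.5° Ω.
Step 4 — Source phasor: V = 10.5∠-148.3° V = -8.934 - j5.517 V.
Step 5 — Current: I = V / Z = -0.00141 - j0.003046 A = 0.003356∠-114.8° A.
Step 6 — Complex power: S = V·I* = 0.0294 - j0.01943 VA.
Step 7 — Real power: P = Re(S) = 0.0294 W.
Step 8 — Reactive power: Q = Im(S) = -0.01943 VAR.
Step 9 — Apparent power: |S| = 0.03524 VA.
Step 10 — Power factor: PF = P/|S| = 0.8342 (leading).

(a) P = 0.0294 W  (b) Q = -0.01943 VAR  (c) S = 0.03524 VA  (d) PF = 0.8342 (leading)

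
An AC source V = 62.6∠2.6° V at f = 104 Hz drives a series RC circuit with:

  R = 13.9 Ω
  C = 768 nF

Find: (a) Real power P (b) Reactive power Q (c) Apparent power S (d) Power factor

Step 1 — Angular frequency: ω = 2π·f = 2π·104 = 653.5 rad/s.
Step 2 — Component impedances:
  R: Z = R = 13.9 Ω
  C: Z = 1/(jωC) = -j/(ω·C) = 0 - j1993 Ω
Step 3 — Series combination: Z_total = R + C = 13.9 - j1993 Ω = 1993∠-89.6° Ω.
Step 4 — Source phasor: V = 62.6∠2.6° V = 62.54 + j2.84 V.
Step 5 — Current: I = V / Z = -0.001206 + j0.03139 A = 0.03142∠92.2° A.
Step 6 — Complex power: S = V·I* = 0.01372 - j1.967 VA.
Step 7 — Real power: P = Re(S) = 0.01372 W.
Step 8 — Reactive power: Q = Im(S) = -1.967 VAR.
Step 9 — Apparent power: |S| = 1.967 VA.
Step 10 — Power factor: PF = P/|S| = 0.006976 (leading).

(a) P = 0.01372 W  (b) Q = -1.967 VAR  (c) S = 1.967 VA  (d) PF = 0.006976 (leading)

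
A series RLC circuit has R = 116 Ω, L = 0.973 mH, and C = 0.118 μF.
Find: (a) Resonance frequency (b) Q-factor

Step 1 — Resonance condition Im(Z)=0 gives ω₀ = 1/√(LC).
Step 2 — ω₀ = 1/√(0.000973·1.18e-07) = 9.333e+04 rad/s.
Step 3 — f₀ = ω₀/(2π) = 1.485e+04 Hz.
Step 4 — Series Q: Q = ω₀L/R = 9.333e+04·0.000973/116 = 0.7828.

(a) f₀ = 1.485e+04 Hz  (b) Q = 0.7828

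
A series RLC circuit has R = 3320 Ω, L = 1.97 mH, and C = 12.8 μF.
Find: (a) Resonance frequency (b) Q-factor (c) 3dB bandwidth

Step 1 — Resonance: ω₀ = 1/√(LC) = 1/√(0.00197·1.28e-05) = 6297 rad/s.
Step 2 — f₀ = ω₀/(2π) = 1002 Hz.
Step 3 — Series Q: Q = ω₀L/R = 6297·0.00197/3320 = 0.003737.
Step 4 — Bandwidth: Δω = ω₀/Q = 1.685e+06 rad/s; BW = Δω/(2π) = 2.682e+05 Hz.

(a) f₀ = 1002 Hz  (b) Q = 0.003737  (c) BW = 2.682e+05 Hz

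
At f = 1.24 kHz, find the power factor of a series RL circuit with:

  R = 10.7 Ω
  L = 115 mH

Step 1 — Angular frequency: ω = 2π·f = 2π·1240 = 7791 rad/s.
Step 2 — Component impedances:
  R: Z = R = 10.7 Ω
  L: Z = jωL = j·7791·0.115 = 0 + j896 Ω
Step 3 — Series combination: Z_total = R + L = 10.7 + j896 Ω = 896∠89.3° Ω.
Step 4 — Power factor: PF = cos(φ) = Re(Z)/|Z| = 10.7/896 = 0.01194.
Step 5 — Type: Im(Z) = 896 ⇒ lagging (phase φ = 89.3°).

PF = 0.01194 (lagging, φ = 89.3°)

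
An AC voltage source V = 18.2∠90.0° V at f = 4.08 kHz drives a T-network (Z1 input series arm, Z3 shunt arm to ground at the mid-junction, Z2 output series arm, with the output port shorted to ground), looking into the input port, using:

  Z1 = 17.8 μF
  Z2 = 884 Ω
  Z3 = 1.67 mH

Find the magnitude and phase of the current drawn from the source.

Step 1 — Angular frequency: ω = 2π·f = 2π·4080 = 2.564e+04 rad/s.
Step 2 — Component impedances:
  Z1: Z = 1/(jωC) = -j/(ω·C) = 0 - j2.191 Ω
  Z2: Z = R = 884 Ω
  Z3: Z = jωL = j·2.564e+04·0.00167 = 0 + j42.81 Ω
Step 3 — With the output port shorted to ground, the output series arm Z2 runs from the junction to ground; the shunt arm Z3 also runs from the junction to ground. They appear in parallel: Z3 || Z2 = 2.068 + j42.71 Ω.
Step 4 — Series with input arm Z1: Z_in = Z1 + (Z3 || Z2) = 2.068 + j40.52 Ω = 40.57∠87.1° Ω.
Step 5 — Source phasor: V = 18.2∠90.0° V = 0 + j18.2 V.
Step 6 — Ohm's law: I = V / Z_total = (0 + j18.2) / (2.068 + j40.52) = 0.448 + j0.02287 A.
Step 7 — Convert to polar: |I| = 0.4486 A, ∠I = 2.9°.

I = 0.4486∠2.9° A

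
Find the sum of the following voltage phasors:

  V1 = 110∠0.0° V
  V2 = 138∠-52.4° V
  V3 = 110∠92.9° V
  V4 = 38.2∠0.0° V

Step 1 — Convert each phasor to rectangular form:
  V1 = 110·(cos(0.0°) + j·sin(0.0°)) = 110 V
  V2 = 138·(cos(-52.4°) + j·sin(-52.4°)) = 84.2 - j109.3 V
  V3 = 110·(cos(92.9°) + j·sin(92.9°)) = -5.565 + j109.9 V
  V4 = 38.2·(cos(0.0°) + j·sin(0.0°)) = 38.2 V
Step 2 — Sum components: V_total = 226.8 + j0.5232 V.
Step 3 — Convert to polar: |V_total| = 226.8 V, ∠V_total = 0.1°.

V_total = 226.8∠0.1° V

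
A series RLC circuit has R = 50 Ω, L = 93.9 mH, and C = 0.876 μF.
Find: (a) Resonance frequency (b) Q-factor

Step 1 — Resonance condition Im(Z)=0 gives ω₀ = 1/√(LC).
Step 2 — ω₀ = 1/√(0.0939·8.76e-07) = 3487 rad/s.
Step 3 — f₀ = ω₀/(2π) = 554.9 Hz.
Step 4 — Series Q: Q = ω₀L/R = 3487·0.0939/50 = 6.548.

(a) f₀ = 554.9 Hz  (b) Q = 6.548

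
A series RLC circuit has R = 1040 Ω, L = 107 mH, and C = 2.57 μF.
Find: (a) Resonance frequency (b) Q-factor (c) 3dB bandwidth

Step 1 — Resonance: ω₀ = 1/√(LC) = 1/√(0.107·2.57e-06) = 1907 rad/s.
Step 2 — f₀ = ω₀/(2π) = 303.5 Hz.
Step 3 — Series Q: Q = ω₀L/R = 1907·0.107/1040 = 0.1962.
Step 4 — Bandwidth: Δω = ω₀/Q = 9720 rad/s; BW = Δω/(2π) = 1547 Hz.

(a) f₀ = 303.5 Hz  (b) Q = 0.1962  (c) BW = 1547 Hz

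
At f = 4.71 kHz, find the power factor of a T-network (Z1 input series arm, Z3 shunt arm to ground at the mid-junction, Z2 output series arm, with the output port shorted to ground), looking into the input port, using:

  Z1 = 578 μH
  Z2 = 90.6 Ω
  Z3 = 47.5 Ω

Step 1 — Angular frequency: ω = 2π·f = 2π·4710 = 2.959e+04 rad/s.
Step 2 — Component impedances:
  Z1: Z = jωL = j·2.959e+04·0.000578 = 0 + j17.11 Ω
  Z2: Z = R = 90.6 Ω
  Z3: Z = R = 47.5 Ω
Step 3 — With the output port shorted to ground, the output series arm Z2 runs from the junction to ground; the shunt arm Z3 also runs from the junction to ground. They appear in parallel: Z3 || Z2 = 31.16 Ω.
Step 4 — Series with input arm Z1: Z_in = Z1 + (Z3 || Z2) = 31.16 + j17.11 Ω = 35.55∠28.8° Ω.
Step 5 — Power factor: PF = cos(φ) = Re(Z)/|Z| = 31.162/35.548 = 0.8766.
Step 6 — Type: Im(Z) = 17.11 ⇒ lagging (phase φ = 28.8°).

PF = 0.8766 (lagging, φ = 28.8°)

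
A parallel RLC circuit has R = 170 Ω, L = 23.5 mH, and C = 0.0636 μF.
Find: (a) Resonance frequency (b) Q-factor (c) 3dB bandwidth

Step 1 — Resonance: ω₀ = 1/√(LC) = 1/√(0.0235·6.36e-08) = 2.587e+04 rad/s.
Step 2 — f₀ = ω₀/(2π) = 4117 Hz.
Step 3 — Parallel Q: Q = R/(ω₀L) = 170/(2.587e+04·0.0235) = 0.2797.
Step 4 — Bandwidth: Δω = ω₀/Q = 9.249e+04 rad/s; BW = Δω/(2π) = 1.472e+04 Hz.

(a) f₀ = 4117 Hz  (b) Q = 0.2797  (c) BW = 1.472e+04 Hz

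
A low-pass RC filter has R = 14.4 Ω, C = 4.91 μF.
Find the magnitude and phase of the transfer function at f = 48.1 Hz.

Step 1 — Angular frequency: ω = 2π·48.1 = 302.2 rad/s.
Step 2 — Transfer function: H(jω) = 1/(1 + jωRC).
Step 3 — Denominator: 1 + jωRC = 1 + j·302.2·14.4·4.91e-06 = 1 + j0.02137.
Step 4 — H = 0.9995 - j0.02136.
Step 5 — Magnitude: |H| = 0.9998 (-0.0 dB); phase: φ = -1.2°.

|H| = 0.9998 (-0.0 dB), φ = -1.2°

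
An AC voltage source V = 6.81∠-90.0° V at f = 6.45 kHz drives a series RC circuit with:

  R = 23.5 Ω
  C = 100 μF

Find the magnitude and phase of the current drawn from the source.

Step 1 — Angular frequency: ω = 2π·f = 2π·6450 = 4.053e+04 rad/s.
Step 2 — Component impedances:
  R: Z = R = 23.5 Ω
  C: Z = 1/(jωC) = -j/(ω·C) = 0 - j0.2468 Ω
Step 3 — Series combination: Z_total = R + C = 23.5 - j0.2468 Ω = 23.5∠-0.6° Ω.
Step 4 — Source phasor: V = 6.81∠-90.0° V = 0 - j6.81 V.
Step 5 — Ohm's law: I = V / Z_total = (0 - j6.81) / (23.5 - j0.2468) = 0.003042 - j0.2898 A.
Step 6 — Convert to polar: |I| = 0.2898 A, ∠I = -89.4°.

I = 0.2898∠-89.4° A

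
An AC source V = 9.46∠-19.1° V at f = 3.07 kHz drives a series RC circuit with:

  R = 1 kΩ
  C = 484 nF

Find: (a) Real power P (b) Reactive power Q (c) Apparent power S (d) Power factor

Step 1 — Angular frequency: ω = 2π·f = 2π·3070 = 1.929e+04 rad/s.
Step 2 — Component impedances:
  R: Z = R = 1000 Ω
  C: Z = 1/(jωC) = -j/(ω·C) = 0 - j107.1 Ω
Step 3 — Series combination: Z_total = R + C = 1000 - j107.1 Ω = 1006∠-6.1° Ω.
Step 4 — Source phasor: V = 9.46∠-19.1° V = 8.939 - j3.095 V.
Step 5 — Current: I = V / Z = 0.009166 - j0.002114 A = 0.009406∠-13.0° A.
Step 6 — Complex power: S = V·I* = 0.08848 - j0.009477 VA.
Step 7 — Real power: P = Re(S) = 0.08848 W.
Step 8 — Reactive power: Q = Im(S) = -0.009477 VAR.
Step 9 — Apparent power: |S| = 0.08898 VA.
Step 10 — Power factor: PF = P/|S| = 0.9943 (leading).

(a) P = 0.08848 W  (b) Q = -0.009477 VAR  (c) S = 0.08898 VA  (d) PF = 0.9943 (leading)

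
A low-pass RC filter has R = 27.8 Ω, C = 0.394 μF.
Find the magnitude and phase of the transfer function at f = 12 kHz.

Step 1 — Angular frequency: ω = 2π·1.2e+04 = 7.54e+04 rad/s.
Step 2 — Transfer function: H(jω) = 1/(1 + jωRC).
Step 3 — Denominator: 1 + jωRC = 1 + j·7.54e+04·27.8·3.94e-07 = 1 + j0.8259.
Step 4 — H = 0.5945 - j0.491.
Step 5 — Magnitude: |H| = 0.7711 (-2.3 dB); phase: φ = -39.6°.

|H| = 0.7711 (-2.3 dB), φ = -39.6°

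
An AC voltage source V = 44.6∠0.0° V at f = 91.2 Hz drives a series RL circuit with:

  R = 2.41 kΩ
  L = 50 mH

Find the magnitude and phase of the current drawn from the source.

Step 1 — Angular frequency: ω = 2π·f = 2π·91.2 = 573 rad/s.
Step 2 — Component impedances:
  R: Z = R = 2410 Ω
  L: Z = jωL = j·573·0.05 = 0 + j28.65 Ω
Step 3 — Series combination: Z_total = R + L = 2410 + j28.65 Ω = 2410∠0.7° Ω.
Step 4 — Source phasor: V = 44.6∠0.0° V = 44.6 V.
Step 5 — Ohm's law: I = V / Z_total = (44.6) / (2410 + j28.65) = 0.0185 - j0.00022 A.
Step 6 — Convert to polar: |I| = 0.0185 A, ∠I = -0.7°.

I = 0.0185∠-0.7° A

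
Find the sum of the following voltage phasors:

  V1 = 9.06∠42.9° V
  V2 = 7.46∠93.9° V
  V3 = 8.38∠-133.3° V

Step 1 — Convert each phasor to rectangular form:
  V1 = 9.06·(cos(42.9°) + j·sin(42.9°)) = 6.637 + j6.167 V
  V2 = 7.46·(cos(93.9°) + j·sin(93.9°)) = -0.5074 + j7.443 V
  V3 = 8.38·(cos(-133.3°) + j·sin(-133.3°)) = -5.747 - j6.099 V
Step 2 — Sum components: V_total = 0.3823 + j7.511 V.
Step 3 — Convert to polar: |V_total| = 7.521 V, ∠V_total = 87.1°.

V_total = 7.521∠87.1° V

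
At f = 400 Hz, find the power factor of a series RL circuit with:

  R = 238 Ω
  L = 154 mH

Step 1 — Angular frequency: ω = 2π·f = 2π·400 = 2513 rad/s.
Step 2 — Component impedances:
  R: Z = R = 238 Ω
  L: Z = jωL = j·2513·0.154 = 0 + j387 Ω
Step 3 — Series combination: Z_total = R + L = 238 + j387 Ω = 454.4∠58.4° Ω.
Step 4 — Power factor: PF = cos(φ) = Re(Z)/|Z| = 238/454.4 = 0.5238.
Step 5 — Type: Im(Z) = 387 ⇒ lagging (phase φ = 58.4°).

PF = 0.5238 (lagging, φ = 58.4°)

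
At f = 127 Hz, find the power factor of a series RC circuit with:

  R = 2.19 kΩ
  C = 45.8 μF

Step 1 — Angular frequency: ω = 2π·f = 2π·127 = 798 rad/s.
Step 2 — Component impedances:
  R: Z = R = 2190 Ω
  C: Z = 1/(jωC) = -j/(ω·C) = 0 - j27.36 Ω
Step 3 — Series combination: Z_total = R + C = 2190 - j27.36 Ω = 2190∠-0.7° Ω.
Step 4 — Power factor: PF = cos(φ) = Re(Z)/|Z| = 2190/2190.2 = 0.9999.
Step 5 — Type: Im(Z) = -27.36 ⇒ leading (phase φ = -0.7°).

PF = 0.9999 (leading, φ = -0.7°)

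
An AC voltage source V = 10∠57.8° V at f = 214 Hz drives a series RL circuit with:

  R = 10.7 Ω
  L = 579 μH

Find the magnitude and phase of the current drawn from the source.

Step 1 — Angular frequency: ω = 2π·f = 2π·214 = 1345 rad/s.
Step 2 — Component impedances:
  R: Z = R = 10.7 Ω
  L: Z = jωL = j·1345·0.000579 = 0 + j0.7785 Ω
Step 3 — Series combination: Z_total = R + L = 10.7 + j0.7785 Ω = 10.73∠4.2° Ω.
Step 4 — Source phasor: V = 10∠57.8° V = 5.329 + j8.462 V.
Step 5 — Ohm's law: I = V / Z_total = (5.329 + j8.462) / (10.7 + j0.7785) = 0.5526 + j0.7506 A.
Step 6 — Convert to polar: |I| = 0.9321 A, ∠I = 53.6°.

I = 0.9321∠53.6° A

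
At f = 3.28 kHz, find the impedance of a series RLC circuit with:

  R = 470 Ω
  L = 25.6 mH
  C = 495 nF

Step 1 — Angular frequency: ω = 2π·f = 2π·3280 = 2.061e+04 rad/s.
Step 2 — Component impedances:
  R: Z = R = 470 Ω
  L: Z = jωL = j·2.061e+04·0.0256 = 0 + j527.6 Ω
  C: Z = 1/(jωC) = -j/(ω·C) = 0 - j98.03 Ω
Step 3 — Series combination: Z_total = R + L + C = 470 + j429.6 Ω = 636.7∠42.4° Ω.

Z = 470 + j429.6 Ω = 636.7∠42.4° Ω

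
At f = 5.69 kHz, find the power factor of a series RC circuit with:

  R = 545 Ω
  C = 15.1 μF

Step 1 — Angular frequency: ω = 2π·f = 2π·5690 = 3.575e+04 rad/s.
Step 2 — Component impedances:
  R: Z = R = 545 Ω
  C: Z = 1/(jωC) = -j/(ω·C) = 0 - j1.852 Ω
Step 3 — Series combination: Z_total = R + C = 545 - j1.852 Ω = 545∠-0.2° Ω.
Step 4 — Power factor: PF = cos(φ) = Re(Z)/|Z| = 545/545 = 1.
Step 5 — Type: Im(Z) = -1.852 ⇒ leading (phase φ = -0.2°).

PF = 1 (leading, φ = -0.2°)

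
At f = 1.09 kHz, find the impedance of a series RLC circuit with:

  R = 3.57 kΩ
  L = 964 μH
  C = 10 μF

Step 1 — Angular frequency: ω = 2π·f = 2π·1090 = 6849 rad/s.
Step 2 — Component impedances:
  R: Z = R = 3570 Ω
  L: Z = jωL = j·6849·0.000964 = 0 + j6.602 Ω
  C: Z = 1/(jωC) = -j/(ω·C) = 0 - j14.6 Ω
Step 3 — Series combination: Z_total = R + L + C = 3570 - j7.999 Ω = 3570∠-0.1° Ω.

Z = 3570 - j7.999 Ω = 3570∠-0.1° Ω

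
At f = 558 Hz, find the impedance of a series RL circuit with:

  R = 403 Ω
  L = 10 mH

Step 1 — Angular frequency: ω = 2π·f = 2π·558 = 3506 rad/s.
Step 2 — Component impedances:
  R: Z = R = 403 Ω
  L: Z = jωL = j·3506·0.01 = 0 + j35.06 Ω
Step 3 — Series combination: Z_total = R + L = 403 + j35.06 Ω = 404.5∠5.0° Ω.

Z = 403 + j35.06 Ω = 404.5∠5.0° Ω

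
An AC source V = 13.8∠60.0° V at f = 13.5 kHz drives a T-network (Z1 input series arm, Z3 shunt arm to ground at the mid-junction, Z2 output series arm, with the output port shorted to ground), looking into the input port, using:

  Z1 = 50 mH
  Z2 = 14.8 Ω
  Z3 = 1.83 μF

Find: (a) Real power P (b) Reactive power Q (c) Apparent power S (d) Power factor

Step 1 — Angular frequency: ω = 2π·f = 2π·1.35e+04 = 8.482e+04 rad/s.
Step 2 — Component impedances:
  Z1: Z = jωL = j·8.482e+04·0.05 = 0 + j4241 Ω
  Z2: Z = R = 14.8 Ω
  Z3: Z = 1/(jωC) = -j/(ω·C) = 0 - j6.442 Ω
Step 3 — With the output port shorted to ground, the output series arm Z2 runs from the junction to ground; the shunt arm Z3 also runs from the junction to ground. They appear in parallel: Z3 || Z2 = 2.358 - j5.416 Ω.
Step 4 — Series with input arm Z1: Z_in = Z1 + (Z3 || Z2) = 2.358 + j4236 Ω = 4236∠90.0° Ω.
Step 5 — Source phasor: V = 13.8∠60.0° V = 6.9 + j11.95 V.
Step 6 — Current: I = V / Z = 0.002822 - j0.001627 A = 0.003258∠-30.0° A.
Step 7 — Complex power: S = V·I* = 2.502e-05 + j0.04496 VA.
Step 8 — Real power: P = Re(S) = 2.502e-05 W.
Step 9 — Reactive power: Q = Im(S) = 0.04496 VAR.
Step 10 — Apparent power: |S| = 0.04496 VA.
Step 11 — Power factor: PF = P/|S| = 0.0005566 (lagging).

(a) P = 2.502e-05 W  (b) Q = 0.04496 VAR  (c) S = 0.04496 VA  (d) PF = 0.0005566 (lagging)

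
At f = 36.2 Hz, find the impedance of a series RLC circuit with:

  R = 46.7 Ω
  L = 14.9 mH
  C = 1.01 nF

Step 1 — Angular frequency: ω = 2π·f = 2π·36.2 = 227.5 rad/s.
Step 2 — Component impedances:
  R: Z = R = 46.7 Ω
  L: Z = jωL = j·227.5·0.0149 = 0 + j3.389 Ω
  C: Z = 1/(jωC) = -j/(ω·C) = 0 - j4.353e+06 Ω
Step 3 — Series combination: Z_total = R + L + C = 46.7 - j4.353e+06 Ω = 4.353e+06∠-90.0° Ω.

Z = 46.7 - j4.353e+06 Ω = 4.353e+06∠-90.0° Ω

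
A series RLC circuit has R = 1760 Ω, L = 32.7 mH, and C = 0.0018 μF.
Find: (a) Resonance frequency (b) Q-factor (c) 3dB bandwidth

Step 1 — Resonance: ω₀ = 1/√(LC) = 1/√(0.0327·1.8e-09) = 1.303e+05 rad/s.
Step 2 — f₀ = ω₀/(2π) = 2.074e+04 Hz.
Step 3 — Series Q: Q = ω₀L/R = 1.303e+05·0.0327/1760 = 2.422.
Step 4 — Bandwidth: Δω = ω₀/Q = 5.382e+04 rad/s; BW = Δω/(2π) = 8566 Hz.

(a) f₀ = 2.074e+04 Hz  (b) Q = 2.422  (c) BW = 8566 Hz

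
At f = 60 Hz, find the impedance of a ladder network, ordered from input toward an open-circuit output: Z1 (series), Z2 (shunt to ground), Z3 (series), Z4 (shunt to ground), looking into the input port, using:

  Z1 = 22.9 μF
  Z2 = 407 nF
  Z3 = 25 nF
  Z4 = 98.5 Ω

Step 1 — Angular frequency: ω = 2π·f = 2π·60 = 377 rad/s.
Step 2 — Component impedances:
  Z1: Z = 1/(jωC) = -j/(ω·C) = 0 - j115.8 Ω
  Z2: Z = 1/(jωC) = -j/(ω·C) = 0 - j6517 Ω
  Z3: Z = 1/(jωC) = -j/(ω·C) = 0 - j1.061e+05 Ω
  Z4: Z = R = 98.5 Ω
Step 3 — Ladder network (open output): work backward from the far end, alternating series and parallel combinations. Z_in = 0.3299 - j6256 Ω = 6256∠-90.0° Ω.

Z = 0.3299 - j6256 Ω = 6256∠-90.0° Ω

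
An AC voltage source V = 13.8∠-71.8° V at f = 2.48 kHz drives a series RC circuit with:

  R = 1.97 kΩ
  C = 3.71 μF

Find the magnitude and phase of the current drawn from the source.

Step 1 — Angular frequency: ω = 2π·f = 2π·2480 = 1.558e+04 rad/s.
Step 2 — Component impedances:
  R: Z = R = 1970 Ω
  C: Z = 1/(jωC) = -j/(ω·C) = 0 - j17.3 Ω
Step 3 — Series combination: Z_total = R + C = 1970 - j17.3 Ω = 1970∠-0.5° Ω.
Step 4 — Source phasor: V = 13.8∠-71.8° V = 4.31 - j13.11 V.
Step 5 — Ohm's law: I = V / Z_total = (4.31 - j13.11) / (1970 - j17.3) = 0.002246 - j0.006635 A.
Step 6 — Convert to polar: |I| = 0.007005 A, ∠I = -71.3°.

I = 0.007005∠-71.3° A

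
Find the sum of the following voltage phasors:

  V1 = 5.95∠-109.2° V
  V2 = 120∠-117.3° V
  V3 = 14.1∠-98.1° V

Step 1 — Convert each phasor to rectangular form:
  V1 = 5.95·(cos(-109.2°) + j·sin(-109.2°)) = -1.957 - j5.619 V
  V2 = 120·(cos(-117.3°) + j·sin(-117.3°)) = -55.04 - j106.6 V
  V3 = 14.1·(cos(-98.1°) + j·sin(-98.1°)) = -1.987 - j13.96 V
Step 2 — Sum components: V_total = -58.98 - j126.2 V.
Step 3 — Convert to polar: |V_total| = 139.3 V, ∠V_total = -115.0°.

V_total = 139.3∠-115.0° V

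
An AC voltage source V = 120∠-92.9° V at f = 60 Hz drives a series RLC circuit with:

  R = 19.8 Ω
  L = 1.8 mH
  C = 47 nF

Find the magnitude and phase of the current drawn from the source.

Step 1 — Angular frequency: ω = 2π·f = 2π·60 = 377 rad/s.
Step 2 — Component impedances:
  R: Z = R = 19.8 Ω
  L: Z = jωL = j·377·0.0018 = 0 + j0.6786 Ω
  C: Z = 1/(jωC) = -j/(ω·C) = 0 - j5.644e+04 Ω
Step 3 — Series combination: Z_total = R + L + C = 19.8 - j5.644e+04 Ω = 5.644e+04∠-90.0° Ω.
Step 4 — Source phasor: V = 120∠-92.9° V = -6.071 - j119.8 V.
Step 5 — Ohm's law: I = V / Z_total = (-6.071 - j119.8) / (19.8 - j5.644e+04) = 0.002123 - j0.0001083 A.
Step 6 — Convert to polar: |I| = 0.002126 A, ∠I = -2.9°.

I = 0.002126∠-2.9° A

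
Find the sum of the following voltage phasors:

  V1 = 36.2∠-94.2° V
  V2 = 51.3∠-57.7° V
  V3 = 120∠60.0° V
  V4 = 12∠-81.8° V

Step 1 — Convert each phasor to rectangular form:
  V1 = 36.2·(cos(-94.2°) + j·sin(-94.2°)) = -2.651 - j36.1 V
  V2 = 51.3·(cos(-57.7°) + j·sin(-57.7°)) = 27.41 - j43.36 V
  V3 = 120·(cos(60.0°) + j·sin(60.0°)) = 60 + j103.9 V
  V4 = 12·(cos(-81.8°) + j·sin(-81.8°)) = 1.712 - j11.88 V
Step 2 — Sum components: V_total = 86.47 + j12.58 V.
Step 3 — Convert to polar: |V_total| = 87.38 V, ∠V_total = 8.3°.

V_total = 87.38∠8.3° V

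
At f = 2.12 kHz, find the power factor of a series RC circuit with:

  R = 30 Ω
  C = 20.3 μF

Step 1 — Angular frequency: ω = 2π·f = 2π·2120 = 1.332e+04 rad/s.
Step 2 — Component impedances:
  R: Z = R = 30 Ω
  C: Z = 1/(jωC) = -j/(ω·C) = 0 - j3.698 Ω
Step 3 — Series combination: Z_total = R + C = 30 - j3.698 Ω = 30.23∠-7.0° Ω.
Step 4 — Power factor: PF = cos(φ) = Re(Z)/|Z| = 30/30.227 = 0.9925.
Step 5 — Type: Im(Z) = -3.698 ⇒ leading (phase φ = -7.0°).

PF = 0.9925 (leading, φ = -7.0°)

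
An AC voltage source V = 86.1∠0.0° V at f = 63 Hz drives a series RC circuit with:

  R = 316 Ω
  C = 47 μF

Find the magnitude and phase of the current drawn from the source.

Step 1 — Angular frequency: ω = 2π·f = 2π·63 = 395.8 rad/s.
Step 2 — Component impedances:
  R: Z = R = 316 Ω
  C: Z = 1/(jωC) = -j/(ω·C) = 0 - j53.75 Ω
Step 3 — Series combination: Z_total = R + C = 316 - j53.75 Ω = 320.5∠-9.7° Ω.
Step 4 — Source phasor: V = 86.1∠0.0° V = 86.1 V.
Step 5 — Ohm's law: I = V / Z_total = (86.1) / (316 - j53.75) = 0.2648 + j0.04504 A.
Step 6 — Convert to polar: |I| = 0.2686 A, ∠I = 9.7°.

I = 0.2686∠9.7° A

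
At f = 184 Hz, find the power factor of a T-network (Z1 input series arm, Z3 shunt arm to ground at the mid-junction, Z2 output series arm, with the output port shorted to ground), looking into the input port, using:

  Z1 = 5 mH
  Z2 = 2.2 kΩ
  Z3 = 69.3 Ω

Step 1 — Angular frequency: ω = 2π·f = 2π·184 = 1156 rad/s.
Step 2 — Component impedances:
  Z1: Z = jωL = j·1156·0.005 = 0 + j5.781 Ω
  Z2: Z = R = 2200 Ω
  Z3: Z = R = 69.3 Ω
Step 3 — With the output port shorted to ground, the output series arm Z2 runs from the junction to ground; the shunt arm Z3 also runs from the junction to ground. They appear in parallel: Z3 || Z2 = 67.18 Ω.
Step 4 — Series with input arm Z1: Z_in = Z1 + (Z3 || Z2) = 67.18 + j5.781 Ω = 67.43∠4.9° Ω.
Step 5 — Power factor: PF = cos(φ) = Re(Z)/|Z| = 67.18/67.43 = 0.9963.
Step 6 — Type: Im(Z) = 5.781 ⇒ lagging (phase φ = 4.9°).

PF = 0.9963 (lagging, φ = 4.9°)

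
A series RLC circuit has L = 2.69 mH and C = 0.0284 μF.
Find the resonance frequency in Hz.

Step 1 — Resonance condition Im(Z)=0 gives ω₀ = 1/√(LC).
Step 2 — ω₀ = 1/√(0.00269·2.84e-08) = 1.144e+05 rad/s.
Step 3 — f₀ = ω₀/(2π) = 1.821e+04 Hz.

f₀ = 1.821e+04 Hz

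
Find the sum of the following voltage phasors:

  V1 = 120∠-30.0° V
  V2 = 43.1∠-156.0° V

Step 1 — Convert each phasor to rectangular form:
  V1 = 120·(cos(-30.0°) + j·sin(-30.0°)) = 103.9 - j60 V
  V2 = 43.1·(cos(-156.0°) + j·sin(-156.0°)) = -39.37 - j17.53 V
Step 2 — Sum components: V_total = 64.55 - j77.53 V.
Step 3 — Convert to polar: |V_total| = 100.9 V, ∠V_total = -50.2°.

V_total = 100.9∠-50.2° V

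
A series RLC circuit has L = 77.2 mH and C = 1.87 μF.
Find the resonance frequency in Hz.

Step 1 — Resonance condition Im(Z)=0 gives ω₀ = 1/√(LC).
Step 2 — ω₀ = 1/√(0.0772·1.87e-06) = 2632 rad/s.
Step 3 — f₀ = ω₀/(2π) = 418.9 Hz.

f₀ = 418.9 Hz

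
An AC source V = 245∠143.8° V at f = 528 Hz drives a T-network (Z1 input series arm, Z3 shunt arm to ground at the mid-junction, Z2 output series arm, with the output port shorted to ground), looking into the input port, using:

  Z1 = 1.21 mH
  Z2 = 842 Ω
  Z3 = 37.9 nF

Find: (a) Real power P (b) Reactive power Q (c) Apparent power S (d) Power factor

Step 1 — Angular frequency: ω = 2π·f = 2π·528 = 3318 rad/s.
Step 2 — Component impedances:
  Z1: Z = jωL = j·3318·0.00121 = 0 + j4.014 Ω
  Z2: Z = R = 842 Ω
  Z3: Z = 1/(jωC) = -j/(ω·C) = 0 - j7953 Ω
Step 3 — With the output port shorted to ground, the output series arm Z2 runs from the junction to ground; the shunt arm Z3 also runs from the junction to ground. They appear in parallel: Z3 || Z2 = 832.7 - j88.15 Ω.
Step 4 — Series with input arm Z1: Z_in = Z1 + (Z3 || Z2) = 832.7 - j84.14 Ω = 836.9∠-5.8° Ω.
Step 5 — Source phasor: V = 245∠143.8° V = -197.7 + j144.7 V.
Step 6 — Current: I = V / Z = -0.2524 + j0.1483 A = 0.2927∠149.6° A.
Step 7 — Complex power: S = V·I* = 71.36 - j7.211 VA.
Step 8 — Real power: P = Re(S) = 71.36 W.
Step 9 — Reactive power: Q = Im(S) = -7.211 VAR.
Step 10 — Apparent power: |S| = 71.72 VA.
Step 11 — Power factor: PF = P/|S| = 0.9949 (leading).

(a) P = 71.36 W  (b) Q = -7.211 VAR  (c) S = 71.72 VA  (d) PF = 0.9949 (leading)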